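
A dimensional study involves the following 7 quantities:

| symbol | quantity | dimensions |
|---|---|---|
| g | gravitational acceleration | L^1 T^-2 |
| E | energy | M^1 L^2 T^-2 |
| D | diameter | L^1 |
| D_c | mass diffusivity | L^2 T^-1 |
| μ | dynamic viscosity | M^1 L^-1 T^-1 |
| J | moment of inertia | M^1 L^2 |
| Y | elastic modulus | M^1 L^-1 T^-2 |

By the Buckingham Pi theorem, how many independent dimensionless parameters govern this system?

4

There are 7 variables and 3 base dimensions (M, L, T).
The dimension matrix has rank 3.
Independent dimensionless groups: 7 − 3 = 4.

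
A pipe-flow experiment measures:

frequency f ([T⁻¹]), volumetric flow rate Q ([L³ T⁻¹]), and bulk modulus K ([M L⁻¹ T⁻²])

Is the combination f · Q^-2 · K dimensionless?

no

Sum the exponent of each base dimension across the product:
  M: [f]_M − 2·[Q]_M + [K]_M = (0) − 2·(0) + (1) = 1
  L: [f]_L − 2·[Q]_L + [K]_L = (0) − 2·(3) + (-1) = -7
  T: [f]_T − 2·[Q]_T + [K]_T = (-1) − 2·(-1) + (-2) = -1
Net dimensions [M L⁻⁷ T⁻¹] ≠ [1] — not dimensionless.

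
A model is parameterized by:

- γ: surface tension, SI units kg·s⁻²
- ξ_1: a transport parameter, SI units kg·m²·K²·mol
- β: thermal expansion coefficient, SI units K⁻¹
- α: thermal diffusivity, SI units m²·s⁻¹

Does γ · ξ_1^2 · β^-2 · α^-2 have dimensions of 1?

Sum the exponent of each base dimension across the product:
  M: [γ]_M + 2·[ξ_1]_M − 2·[β]_M − 2·[α]_M = (1) + 2·(1) − 2·(0) − 2·(0) = 3
  L: [γ]_L + 2·[ξ_1]_L − 2·[β]_L − 2·[α]_L = (0) + 2·(2) − 2·(0) − 2·(2) = 0
  T: [γ]_T + 2·[ξ_1]_T − 2·[β]_T − 2·[α]_T = (-2) + 2·(0) − 2·(0) − 2·(-1) = 0
  Θ: [γ]_Θ + 2·[ξ_1]_Θ − 2·[β]_Θ − 2·[α]_Θ = (0) + 2·(2) − 2·(-1) − 2·(0) = 6
  N: [γ]_N + 2·[ξ_1]_N − 2·[β]_N − 2·[α]_N = (0) + 2·(1) − 2·(0) − 2·(0) = 2
Net dimensions [M³ Θ⁶ N²] ≠ [1] — not dimensionless.

no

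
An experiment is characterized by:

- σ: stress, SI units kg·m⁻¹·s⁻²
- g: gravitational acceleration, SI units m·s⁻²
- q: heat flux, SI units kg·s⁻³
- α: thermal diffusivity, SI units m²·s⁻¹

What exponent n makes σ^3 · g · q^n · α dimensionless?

-3

Balance the M exponent: (1)·n from q, plus 3·(1) + (0) + (0) = 3 from the rest, must sum to zero.
n + 3 = 0, so n = -3.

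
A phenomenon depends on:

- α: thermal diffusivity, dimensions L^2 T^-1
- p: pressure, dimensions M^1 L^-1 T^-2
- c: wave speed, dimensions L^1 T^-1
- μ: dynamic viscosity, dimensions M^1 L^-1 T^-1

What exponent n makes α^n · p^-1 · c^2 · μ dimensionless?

Balance the L exponent: (2)·n from α, plus −(-1) + 2·(1) + (-1) = 2 from the rest, must sum to zero.
2n + 2 = 0, so n = -1.

-1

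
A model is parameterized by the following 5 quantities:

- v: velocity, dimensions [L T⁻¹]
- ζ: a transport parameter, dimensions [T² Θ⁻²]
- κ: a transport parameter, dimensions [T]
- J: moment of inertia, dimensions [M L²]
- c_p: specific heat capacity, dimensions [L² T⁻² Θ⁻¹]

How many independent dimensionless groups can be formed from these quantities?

There are 5 variables and 4 base dimensions (M, L, T, Θ).
The dimension matrix has rank 4.
Independent dimensionless groups: 5 − 4 = 1.

1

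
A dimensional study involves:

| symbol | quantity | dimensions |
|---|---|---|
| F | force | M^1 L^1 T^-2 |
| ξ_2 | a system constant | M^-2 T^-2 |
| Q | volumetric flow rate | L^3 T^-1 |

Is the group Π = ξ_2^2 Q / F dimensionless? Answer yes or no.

no

Sum the exponent of each base dimension across the product:
  M: −[F]_M + 2·[ξ_2]_M + [Q]_M = −(1) + 2·(-2) + (0) = -5
  L: −[F]_L + 2·[ξ_2]_L + [Q]_L = −(1) + 2·(0) + (3) = 2
  T: −[F]_T + 2·[ξ_2]_T + [Q]_T = −(-2) + 2·(-2) + (-1) = -3
Net dimensions [M⁻⁵ L² T⁻³] ≠ [1] — not dimensionless.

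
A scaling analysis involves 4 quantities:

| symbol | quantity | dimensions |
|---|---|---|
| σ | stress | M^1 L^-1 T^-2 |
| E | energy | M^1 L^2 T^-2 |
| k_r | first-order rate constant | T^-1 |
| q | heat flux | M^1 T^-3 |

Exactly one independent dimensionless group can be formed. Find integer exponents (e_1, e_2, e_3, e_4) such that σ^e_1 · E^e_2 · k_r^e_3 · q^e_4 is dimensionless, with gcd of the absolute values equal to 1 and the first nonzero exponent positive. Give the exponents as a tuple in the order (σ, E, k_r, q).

(2, 1, 3, -3)

M: e_1·(1) + e_2·(1) + e_3·(0) + e_4·(1) = 0
L: e_1·(-1) + e_2·(2) + e_3·(0) + e_4·(0) = 0
T: e_1·(-2) + e_2·(-2) + e_3·(-1) + e_4·(-3) = 0
Solving this homogeneous linear system for the smallest-integer solution (first nonzero entry positive) gives (2, 1, 3, -3).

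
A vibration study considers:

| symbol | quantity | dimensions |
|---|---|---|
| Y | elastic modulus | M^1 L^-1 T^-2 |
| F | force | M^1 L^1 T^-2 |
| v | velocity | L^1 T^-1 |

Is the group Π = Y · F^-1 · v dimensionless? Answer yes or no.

no

Sum the exponent of each base dimension across the product:
  M: [Y]_M − [F]_M + [v]_M = (1) − (1) + (0) = 0
  L: [Y]_L − [F]_L + [v]_L = (-1) − (1) + (1) = -1
  T: [Y]_T − [F]_T + [v]_T = (-2) − (-2) + (-1) = -1
Net dimensions [L⁻¹ T⁻¹] ≠ [1] — not dimensionless.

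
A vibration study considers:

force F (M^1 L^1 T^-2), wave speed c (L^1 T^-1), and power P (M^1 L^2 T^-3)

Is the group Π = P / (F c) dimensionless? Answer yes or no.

Sum the exponent of each base dimension across the product:
  M: −[F]_M − [c]_M + [P]_M = −(1) − (0) + (1) = 0
  L: −[F]_L − [c]_L + [P]_L = −(1) − (1) + (2) = 0
  T: −[F]_T − [c]_T + [P]_T = −(-2) − (-1) + (-3) = 0
  I: −[F]_I − [c]_I + [P]_I = −(0) − (0) + (0) = 0
All base exponents vanish — dimensionless.

yes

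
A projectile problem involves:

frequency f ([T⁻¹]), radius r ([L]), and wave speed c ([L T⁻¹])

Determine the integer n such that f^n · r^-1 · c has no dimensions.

-1

Balance the T exponent: (-1)·n from f, plus −(0) + (-1) = -1 from the rest, must sum to zero.
−n − 1 = 0, so n = -1.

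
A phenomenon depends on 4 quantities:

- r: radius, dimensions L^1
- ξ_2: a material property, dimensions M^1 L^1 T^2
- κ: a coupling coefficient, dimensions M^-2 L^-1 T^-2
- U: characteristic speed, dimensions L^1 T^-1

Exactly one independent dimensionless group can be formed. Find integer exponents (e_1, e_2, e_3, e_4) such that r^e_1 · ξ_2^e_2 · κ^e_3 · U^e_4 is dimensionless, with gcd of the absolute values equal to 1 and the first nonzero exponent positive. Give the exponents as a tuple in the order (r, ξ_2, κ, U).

M: e_1·(0) + e_2·(1) + e_3·(-2) + e_4·(0) = 0
L: e_1·(1) + e_2·(1) + e_3·(-1) + e_4·(1) = 0
T: e_1·(0) + e_2·(2) + e_3·(-2) + e_4·(-1) = 0
Solving this homogeneous linear system for the smallest-integer solution (first nonzero entry positive) gives (3, -2, -1, -2).

(3, -2, -1, -2)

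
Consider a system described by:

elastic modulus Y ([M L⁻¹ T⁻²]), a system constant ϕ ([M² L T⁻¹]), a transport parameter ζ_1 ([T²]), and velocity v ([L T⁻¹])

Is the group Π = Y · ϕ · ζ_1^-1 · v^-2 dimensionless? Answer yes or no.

no

Sum the exponent of each base dimension across the product:
  M: [Y]_M + [ϕ]_M − [ζ_1]_M − 2·[v]_M = (1) + (2) − (0) − 2·(0) = 3
  L: [Y]_L + [ϕ]_L − [ζ_1]_L − 2·[v]_L = (-1) + (1) − (0) − 2·(1) = -2
  T: [Y]_T + [ϕ]_T − [ζ_1]_T − 2·[v]_T = (-2) + (-1) − (2) − 2·(-1) = -3
Net dimensions [M³ L⁻² T⁻³] ≠ [1] — not dimensionless.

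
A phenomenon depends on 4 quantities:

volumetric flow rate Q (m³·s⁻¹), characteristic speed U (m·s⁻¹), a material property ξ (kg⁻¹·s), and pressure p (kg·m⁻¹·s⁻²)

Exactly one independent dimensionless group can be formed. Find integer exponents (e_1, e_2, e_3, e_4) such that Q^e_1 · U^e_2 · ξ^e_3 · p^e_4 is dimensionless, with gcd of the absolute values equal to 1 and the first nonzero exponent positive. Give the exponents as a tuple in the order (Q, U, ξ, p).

(1, -2, 1, 1)

M: e_1·(0) + e_2·(0) + e_3·(-1) + e_4·(1) = 0
L: e_1·(3) + e_2·(1) + e_3·(0) + e_4·(-1) = 0
T: e_1·(-1) + e_2·(-1) + e_3·(1) + e_4·(-2) = 0
Solving this homogeneous linear system for the smallest-integer solution (first nonzero entry positive) gives (1, -2, 1, 1).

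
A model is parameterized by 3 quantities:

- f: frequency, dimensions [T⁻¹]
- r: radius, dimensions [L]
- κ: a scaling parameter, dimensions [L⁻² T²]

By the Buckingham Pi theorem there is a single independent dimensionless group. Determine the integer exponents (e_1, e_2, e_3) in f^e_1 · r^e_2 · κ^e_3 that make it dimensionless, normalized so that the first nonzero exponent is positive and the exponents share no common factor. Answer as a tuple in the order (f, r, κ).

(2, 2, 1)

L: e_1·(0) + e_2·(1) + e_3·(-2) = 0
T: e_1·(-1) + e_2·(0) + e_3·(2) = 0
Solving this homogeneous linear system for the smallest-integer solution (first nonzero entry positive) gives (2, 2, 1).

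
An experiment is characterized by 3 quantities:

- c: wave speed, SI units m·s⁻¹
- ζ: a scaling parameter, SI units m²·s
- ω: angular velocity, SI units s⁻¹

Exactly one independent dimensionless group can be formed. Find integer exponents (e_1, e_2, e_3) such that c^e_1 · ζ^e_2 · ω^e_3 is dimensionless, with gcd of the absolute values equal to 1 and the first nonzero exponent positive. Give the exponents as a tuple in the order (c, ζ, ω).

(2, -1, -3)

L: e_1·(1) + e_2·(2) + e_3·(0) = 0
T: e_1·(-1) + e_2·(1) + e_3·(-1) = 0
Solving this homogeneous linear system for the smallest-integer solution (first nonzero entry positive) gives (2, -1, -3).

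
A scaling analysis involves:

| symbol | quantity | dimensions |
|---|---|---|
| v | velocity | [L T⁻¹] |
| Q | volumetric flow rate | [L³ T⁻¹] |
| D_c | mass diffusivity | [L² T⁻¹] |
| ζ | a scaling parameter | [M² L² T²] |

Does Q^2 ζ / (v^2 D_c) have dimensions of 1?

no

Sum the exponent of each base dimension across the product:
  M: −2·[v]_M + 2·[Q]_M − [D_c]_M + [ζ]_M = −2·(0) + 2·(0) − (0) + (2) = 2
  L: −2·[v]_L + 2·[Q]_L − [D_c]_L + [ζ]_L = −2·(1) + 2·(3) − (2) + (2) = 4
  T: −2·[v]_T + 2·[Q]_T − [D_c]_T + [ζ]_T = −2·(-1) + 2·(-1) − (-1) + (2) = 3
Net dimensions [M² L⁴ T³] ≠ [1] — not dimensionless.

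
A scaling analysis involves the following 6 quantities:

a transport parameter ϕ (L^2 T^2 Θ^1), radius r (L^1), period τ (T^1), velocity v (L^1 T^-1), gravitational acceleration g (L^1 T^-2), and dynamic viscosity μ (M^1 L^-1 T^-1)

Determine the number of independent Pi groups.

There are 6 variables and 4 base dimensions (M, L, T, Θ).
The dimension matrix has rank 4.
Independent dimensionless groups: 6 − 4 = 2.

2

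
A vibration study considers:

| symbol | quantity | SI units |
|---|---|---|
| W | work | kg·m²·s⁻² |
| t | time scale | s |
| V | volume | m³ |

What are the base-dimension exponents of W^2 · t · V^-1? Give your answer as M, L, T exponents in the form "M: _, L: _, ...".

Collect each base-dimension exponent across the product:
  M: 2·(1) + (0) − (0) = 2
  L: 2·(2) + (0) − (3) = 1
  T: 2·(-2) + (1) − (0) = -3
So the dimensions are [M² L T⁻³].

M: 2, L: 1, T: -3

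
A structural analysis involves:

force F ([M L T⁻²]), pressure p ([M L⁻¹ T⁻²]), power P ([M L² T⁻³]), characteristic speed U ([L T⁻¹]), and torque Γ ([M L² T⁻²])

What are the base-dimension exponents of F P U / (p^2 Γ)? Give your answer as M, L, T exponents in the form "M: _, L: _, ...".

M: -1, L: 4, T: 0

Collect each base-dimension exponent across the product:
  M: (1) − 2·(1) + (1) + (0) − (1) = -1
  L: (1) − 2·(-1) + (2) + (1) − (2) = 4
  T: (-2) − 2·(-2) + (-3) + (-1) − (-2) = 0
So the dimensions are [M⁻¹ L⁴].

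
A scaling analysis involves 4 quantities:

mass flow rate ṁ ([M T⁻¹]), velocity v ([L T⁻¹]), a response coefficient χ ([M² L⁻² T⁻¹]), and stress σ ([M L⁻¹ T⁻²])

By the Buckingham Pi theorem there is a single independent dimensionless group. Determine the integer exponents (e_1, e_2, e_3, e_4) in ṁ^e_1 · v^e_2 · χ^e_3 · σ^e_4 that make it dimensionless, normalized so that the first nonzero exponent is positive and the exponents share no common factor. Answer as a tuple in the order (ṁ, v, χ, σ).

(3, -3, -2, 1)

M: e_1·(1) + e_2·(0) + e_3·(2) + e_4·(1) = 0
L: e_1·(0) + e_2·(1) + e_3·(-2) + e_4·(-1) = 0
T: e_1·(-1) + e_2·(-1) + e_3·(-1) + e_4·(-2) = 0
Solving this homogeneous linear system for the smallest-integer solution (first nonzero entry positive) gives (3, -3, -2, 1).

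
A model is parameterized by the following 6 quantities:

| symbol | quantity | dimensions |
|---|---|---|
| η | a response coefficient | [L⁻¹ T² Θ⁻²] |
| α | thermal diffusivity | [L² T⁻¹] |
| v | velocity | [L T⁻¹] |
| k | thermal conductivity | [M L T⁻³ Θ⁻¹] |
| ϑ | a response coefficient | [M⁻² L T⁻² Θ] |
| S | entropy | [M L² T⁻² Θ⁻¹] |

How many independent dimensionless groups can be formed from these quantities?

2

There are 6 variables and 4 base dimensions (M, L, T, Θ).
The dimension matrix has rank 4.
Independent dimensionless groups: 6 − 4 = 2.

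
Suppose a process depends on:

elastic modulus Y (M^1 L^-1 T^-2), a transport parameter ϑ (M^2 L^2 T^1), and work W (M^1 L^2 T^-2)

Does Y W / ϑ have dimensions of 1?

no

Sum the exponent of each base dimension across the product:
  M: [Y]_M − [ϑ]_M + [W]_M = (1) − (2) + (1) = 0
  L: [Y]_L − [ϑ]_L + [W]_L = (-1) − (2) + (2) = -1
  T: [Y]_T − [ϑ]_T + [W]_T = (-2) − (1) + (-2) = -5
Net dimensions [L⁻¹ T⁻⁵] ≠ [1] — not dimensionless.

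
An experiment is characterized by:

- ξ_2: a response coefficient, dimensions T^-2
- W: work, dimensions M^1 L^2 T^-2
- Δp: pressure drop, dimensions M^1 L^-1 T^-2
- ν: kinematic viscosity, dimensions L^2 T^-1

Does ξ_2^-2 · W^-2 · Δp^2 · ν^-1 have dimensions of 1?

Sum the exponent of each base dimension across the product:
  M: −2·[ξ_2]_M − 2·[W]_M + 2·[Δp]_M − [ν]_M = −2·(0) − 2·(1) + 2·(1) − (0) = 0
  L: −2·[ξ_2]_L − 2·[W]_L + 2·[Δp]_L − [ν]_L = −2·(0) − 2·(2) + 2·(-1) − (2) = -8
  T: −2·[ξ_2]_T − 2·[W]_T + 2·[Δp]_T − [ν]_T = −2·(-2) − 2·(-2) + 2·(-2) − (-1) = 5
Net dimensions [L⁻⁸ T⁵] ≠ [1] — not dimensionless.

no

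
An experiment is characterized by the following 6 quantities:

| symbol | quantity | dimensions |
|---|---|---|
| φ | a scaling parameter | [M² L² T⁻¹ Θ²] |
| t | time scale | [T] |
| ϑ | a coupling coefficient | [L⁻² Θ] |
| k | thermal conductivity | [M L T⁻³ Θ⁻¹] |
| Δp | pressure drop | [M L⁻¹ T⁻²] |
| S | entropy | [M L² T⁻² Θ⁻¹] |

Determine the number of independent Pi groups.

2

There are 6 variables and 4 base dimensions (M, L, T, Θ).
The dimension matrix has rank 4.
Independent dimensionless groups: 6 − 4 = 2.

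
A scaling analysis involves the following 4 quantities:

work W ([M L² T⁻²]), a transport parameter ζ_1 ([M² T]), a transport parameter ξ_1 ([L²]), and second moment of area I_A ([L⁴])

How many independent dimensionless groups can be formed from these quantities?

There are 4 variables and 3 base dimensions (M, L, T).
The dimension matrix has rank 3.
Independent dimensionless groups: 4 − 3 = 1.

1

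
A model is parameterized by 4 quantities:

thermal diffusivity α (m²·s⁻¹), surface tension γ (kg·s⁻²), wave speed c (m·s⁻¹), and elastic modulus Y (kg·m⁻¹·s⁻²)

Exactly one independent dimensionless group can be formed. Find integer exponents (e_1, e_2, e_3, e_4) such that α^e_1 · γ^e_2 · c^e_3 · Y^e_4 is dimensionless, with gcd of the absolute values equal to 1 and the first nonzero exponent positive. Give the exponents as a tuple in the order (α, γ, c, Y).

M: e_1·(0) + e_2·(1) + e_3·(0) + e_4·(1) = 0
L: e_1·(2) + e_2·(0) + e_3·(1) + e_4·(-1) = 0
T: e_1·(-1) + e_2·(-2) + e_3·(-1) + e_4·(-2) = 0
Solving this homogeneous linear system for the smallest-integer solution (first nonzero entry positive) gives (1, -1, -1, 1).

(1, -1, -1, 1)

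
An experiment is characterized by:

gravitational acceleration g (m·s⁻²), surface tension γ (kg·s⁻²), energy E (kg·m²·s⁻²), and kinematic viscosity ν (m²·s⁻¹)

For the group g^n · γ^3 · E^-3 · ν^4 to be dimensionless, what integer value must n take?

Balance the L exponent: (1)·n from g, plus 3·(0) − 3·(2) + 4·(2) = 2 from the rest, must sum to zero.
n + 2 = 0, so n = -2.

-2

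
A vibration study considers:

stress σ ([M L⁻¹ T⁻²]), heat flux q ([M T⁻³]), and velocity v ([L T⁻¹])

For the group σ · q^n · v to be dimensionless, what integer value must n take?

-1

Balance the M exponent: (1)·n from q, plus (1) + (0) = 1 from the rest, must sum to zero.
n + 1 = 0, so n = -1.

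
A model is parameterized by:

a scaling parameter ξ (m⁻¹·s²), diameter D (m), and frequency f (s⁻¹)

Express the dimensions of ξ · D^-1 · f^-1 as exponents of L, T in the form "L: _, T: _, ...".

Collect each base-dimension exponent across the product:
  L: (-1) − (1) − (0) = -2
  T: (2) − (0) − (-1) = 3
So the dimensions are [L⁻² T³].

L: -2, T: 3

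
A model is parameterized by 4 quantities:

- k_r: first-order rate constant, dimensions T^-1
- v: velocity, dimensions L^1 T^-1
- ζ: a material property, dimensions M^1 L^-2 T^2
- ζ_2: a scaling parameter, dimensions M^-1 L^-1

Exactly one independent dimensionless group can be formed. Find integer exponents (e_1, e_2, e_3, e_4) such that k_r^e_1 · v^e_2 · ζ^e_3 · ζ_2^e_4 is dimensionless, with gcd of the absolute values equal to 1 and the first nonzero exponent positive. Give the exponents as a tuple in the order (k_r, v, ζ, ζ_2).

(1, -3, -1, -1)

M: e_1·(0) + e_2·(0) + e_3·(1) + e_4·(-1) = 0
L: e_1·(0) + e_2·(1) + e_3·(-2) + e_4·(-1) = 0
T: e_1·(-1) + e_2·(-1) + e_3·(2) + e_4·(0) = 0
Solving this homogeneous linear system for the smallest-integer solution (first nonzero entry positive) gives (1, -3, -1, -1).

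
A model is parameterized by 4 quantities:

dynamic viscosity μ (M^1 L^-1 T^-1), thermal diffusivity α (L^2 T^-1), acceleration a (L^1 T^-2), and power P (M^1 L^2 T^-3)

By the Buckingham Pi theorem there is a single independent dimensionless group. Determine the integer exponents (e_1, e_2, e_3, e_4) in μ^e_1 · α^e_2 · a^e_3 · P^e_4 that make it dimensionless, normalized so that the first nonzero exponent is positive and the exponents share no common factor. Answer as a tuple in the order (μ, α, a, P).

M: e_1·(1) + e_2·(0) + e_3·(0) + e_4·(1) = 0
L: e_1·(-1) + e_2·(2) + e_3·(1) + e_4·(2) = 0
T: e_1·(-1) + e_2·(-1) + e_3·(-2) + e_4·(-3) = 0
Solving this homogeneous linear system for the smallest-integer solution (first nonzero entry positive) gives (3, 4, 1, -3).

(3, 4, 1, -3)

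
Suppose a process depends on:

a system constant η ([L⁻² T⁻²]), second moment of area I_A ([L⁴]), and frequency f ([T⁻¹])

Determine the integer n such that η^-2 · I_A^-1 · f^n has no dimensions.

Balance the T exponent: (-1)·n from f, plus −2·(-2) − (0) = 4 from the rest, must sum to zero.
−n + 4 = 0, so n = 4.

4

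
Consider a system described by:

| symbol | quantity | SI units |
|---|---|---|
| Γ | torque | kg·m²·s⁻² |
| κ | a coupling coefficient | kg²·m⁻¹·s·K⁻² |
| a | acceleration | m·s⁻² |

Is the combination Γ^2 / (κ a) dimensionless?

Sum the exponent of each base dimension across the product:
  M: 2·[Γ]_M − [κ]_M − [a]_M = 2·(1) − (2) − (0) = 0
  L: 2·[Γ]_L − [κ]_L − [a]_L = 2·(2) − (-1) − (1) = 4
  T: 2·[Γ]_T − [κ]_T − [a]_T = 2·(-2) − (1) − (-2) = -3
  Θ: 2·[Γ]_Θ − [κ]_Θ − [a]_Θ = 2·(0) − (-2) − (0) = 2
Net dimensions [L⁴ T⁻³ Θ²] ≠ [1] — not dimensionless.

no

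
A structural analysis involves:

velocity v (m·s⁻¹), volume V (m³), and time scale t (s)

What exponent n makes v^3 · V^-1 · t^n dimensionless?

3

Balance the T exponent: (1)·n from t, plus 3·(-1) − (0) = -3 from the rest, must sum to zero.
n − 3 = 0, so n = 3.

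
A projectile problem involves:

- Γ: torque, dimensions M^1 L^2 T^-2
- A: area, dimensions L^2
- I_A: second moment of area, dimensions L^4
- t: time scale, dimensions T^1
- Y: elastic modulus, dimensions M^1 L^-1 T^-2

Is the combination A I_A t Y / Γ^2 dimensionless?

no

Sum the exponent of each base dimension across the product:
  M: −2·[Γ]_M + [A]_M + [I_A]_M + [t]_M + [Y]_M = −2·(1) + (0) + (0) + (0) + (1) = -1
  L: −2·[Γ]_L + [A]_L + [I_A]_L + [t]_L + [Y]_L = −2·(2) + (2) + (4) + (0) + (-1) = 1
  T: −2·[Γ]_T + [A]_T + [I_A]_T + [t]_T + [Y]_T = −2·(-2) + (0) + (0) + (1) + (-2) = 3
Net dimensions [M⁻¹ L T³] ≠ [1] — not dimensionless.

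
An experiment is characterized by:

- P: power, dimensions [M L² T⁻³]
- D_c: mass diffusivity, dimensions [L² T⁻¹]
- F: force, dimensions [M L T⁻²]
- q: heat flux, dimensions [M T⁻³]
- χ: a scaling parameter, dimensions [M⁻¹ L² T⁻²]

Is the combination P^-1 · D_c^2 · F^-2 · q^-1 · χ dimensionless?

no

Sum the exponent of each base dimension across the product:
  M: −[P]_M + 2·[D_c]_M − 2·[F]_M − [q]_M + [χ]_M = −(1) + 2·(0) − 2·(1) − (1) + (-1) = -5
  L: −[P]_L + 2·[D_c]_L − 2·[F]_L − [q]_L + [χ]_L = −(2) + 2·(2) − 2·(1) − (0) + (2) = 2
  T: −[P]_T + 2·[D_c]_T − 2·[F]_T − [q]_T + [χ]_T = −(-3) + 2·(-1) − 2·(-2) − (-3) + (-2) = 6
Net dimensions [M⁻⁵ L² T⁶] ≠ [1] — not dimensionless.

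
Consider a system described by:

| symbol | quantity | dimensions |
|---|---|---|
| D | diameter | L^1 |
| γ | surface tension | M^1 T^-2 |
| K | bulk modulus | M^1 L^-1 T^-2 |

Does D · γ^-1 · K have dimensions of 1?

Sum the exponent of each base dimension across the product:
  M: [D]_M − [γ]_M + [K]_M = (0) − (1) + (1) = 0
  L: [D]_L − [γ]_L + [K]_L = (1) − (0) + (-1) = 0
  T: [D]_T − [γ]_T + [K]_T = (0) − (-2) + (-2) = 0
  N: [D]_N − [γ]_N + [K]_N = (0) − (0) + (0) = 0
All base exponents vanish — dimensionless.

yes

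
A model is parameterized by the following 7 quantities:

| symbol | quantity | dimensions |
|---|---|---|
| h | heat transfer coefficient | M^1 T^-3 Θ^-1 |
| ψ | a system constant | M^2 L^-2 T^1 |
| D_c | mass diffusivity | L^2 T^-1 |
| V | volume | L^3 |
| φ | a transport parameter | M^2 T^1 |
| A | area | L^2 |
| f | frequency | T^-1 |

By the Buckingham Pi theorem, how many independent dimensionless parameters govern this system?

3

There are 7 variables and 4 base dimensions (M, L, T, Θ).
The dimension matrix has rank 4.
Independent dimensionless groups: 7 − 4 = 3.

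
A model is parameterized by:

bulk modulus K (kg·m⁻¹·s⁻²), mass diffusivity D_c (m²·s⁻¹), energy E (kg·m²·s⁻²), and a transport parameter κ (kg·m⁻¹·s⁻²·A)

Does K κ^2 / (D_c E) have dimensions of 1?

no

Sum the exponent of each base dimension across the product:
  M: [K]_M − [D_c]_M − [E]_M + 2·[κ]_M = (1) − (0) − (1) + 2·(1) = 2
  L: [K]_L − [D_c]_L − [E]_L + 2·[κ]_L = (-1) − (2) − (2) + 2·(-1) = -7
  T: [K]_T − [D_c]_T − [E]_T + 2·[κ]_T = (-2) − (-1) − (-2) + 2·(-2) = -3
  I: [K]_I − [D_c]_I − [E]_I + 2·[κ]_I = (0) − (0) − (0) + 2·(1) = 2
Net dimensions [M² L⁻⁷ T⁻³ I²] ≠ [1] — not dimensionless.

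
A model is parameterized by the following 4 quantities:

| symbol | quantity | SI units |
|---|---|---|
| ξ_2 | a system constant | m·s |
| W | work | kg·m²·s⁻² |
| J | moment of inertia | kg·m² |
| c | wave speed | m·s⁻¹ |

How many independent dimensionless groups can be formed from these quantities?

There are 4 variables and 3 base dimensions (M, L, T).
The dimension matrix has rank 3.
Independent dimensionless groups: 4 − 3 = 1.

1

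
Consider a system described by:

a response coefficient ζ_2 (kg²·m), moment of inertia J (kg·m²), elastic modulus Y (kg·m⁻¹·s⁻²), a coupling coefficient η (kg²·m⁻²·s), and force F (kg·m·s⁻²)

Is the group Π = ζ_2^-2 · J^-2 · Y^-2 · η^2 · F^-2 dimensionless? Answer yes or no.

no

Sum the exponent of each base dimension across the product:
  M: −2·[ζ_2]_M − 2·[J]_M − 2·[Y]_M + 2·[η]_M − 2·[F]_M = −2·(2) − 2·(1) − 2·(1) + 2·(2) − 2·(1) = -6
  L: −2·[ζ_2]_L − 2·[J]_L − 2·[Y]_L + 2·[η]_L − 2·[F]_L = −2·(1) − 2·(2) − 2·(-1) + 2·(-2) − 2·(1) = -10
  T: −2·[ζ_2]_T − 2·[J]_T − 2·[Y]_T + 2·[η]_T − 2·[F]_T = −2·(0) − 2·(0) − 2·(-2) + 2·(1) − 2·(-2) = 10
Net dimensions [M⁻⁶ L⁻¹⁰ T¹⁰] ≠ [1] — not dimensionless.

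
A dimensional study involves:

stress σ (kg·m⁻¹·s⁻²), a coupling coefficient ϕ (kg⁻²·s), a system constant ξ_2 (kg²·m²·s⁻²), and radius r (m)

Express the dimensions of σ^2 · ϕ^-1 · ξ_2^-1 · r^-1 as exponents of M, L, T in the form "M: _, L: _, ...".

M: 2, L: -5, T: -3

Collect each base-dimension exponent across the product:
  M: 2·(1) − (-2) − (2) − (0) = 2
  L: 2·(-1) − (0) − (2) − (1) = -5
  T: 2·(-2) − (1) − (-2) − (0) = -3
So the dimensions are [M² L⁻⁵ T⁻³].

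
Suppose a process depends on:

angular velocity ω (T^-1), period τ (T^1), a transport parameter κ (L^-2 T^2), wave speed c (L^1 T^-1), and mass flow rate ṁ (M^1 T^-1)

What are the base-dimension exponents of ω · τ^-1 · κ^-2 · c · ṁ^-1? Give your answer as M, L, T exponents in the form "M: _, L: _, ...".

Collect each base-dimension exponent across the product:
  M: (0) − (0) − 2·(0) + (0) − (1) = -1
  L: (0) − (0) − 2·(-2) + (1) − (0) = 5
  T: (-1) − (1) − 2·(2) + (-1) − (-1) = -6
So the dimensions are [M⁻¹ L⁵ T⁻⁶].

M: -1, L: 5, T: -6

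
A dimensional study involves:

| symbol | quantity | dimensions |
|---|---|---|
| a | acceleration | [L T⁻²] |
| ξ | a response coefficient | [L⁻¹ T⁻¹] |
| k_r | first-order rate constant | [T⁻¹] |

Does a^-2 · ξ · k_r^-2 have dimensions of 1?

no

Sum the exponent of each base dimension across the product:
  L: −2·[a]_L + [ξ]_L − 2·[k_r]_L = −2·(1) + (-1) − 2·(0) = -3
  T: −2·[a]_T + [ξ]_T − 2·[k_r]_T = −2·(-2) + (-1) − 2·(-1) = 5
Net dimensions [L⁻³ T⁵] ≠ [1] — not dimensionless.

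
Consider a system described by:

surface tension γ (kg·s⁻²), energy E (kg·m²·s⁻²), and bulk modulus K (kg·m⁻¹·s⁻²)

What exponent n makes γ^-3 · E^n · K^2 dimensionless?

1

Balance the M exponent: (1)·n from E, plus −3·(1) + 2·(1) = -1 from the rest, must sum to zero.
n − 1 = 0, so n = 1.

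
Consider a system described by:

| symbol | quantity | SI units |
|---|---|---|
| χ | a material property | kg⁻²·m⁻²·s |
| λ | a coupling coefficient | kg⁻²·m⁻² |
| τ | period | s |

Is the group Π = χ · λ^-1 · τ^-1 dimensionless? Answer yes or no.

yes

Sum the exponent of each base dimension across the product:
  M: [χ]_M − [λ]_M − [τ]_M = (-2) − (-2) − (0) = 0
  L: [χ]_L − [λ]_L − [τ]_L = (-2) − (-2) − (0) = 0
  T: [χ]_T − [λ]_T − [τ]_T = (1) − (0) − (1) = 0
All base exponents vanish — dimensionless.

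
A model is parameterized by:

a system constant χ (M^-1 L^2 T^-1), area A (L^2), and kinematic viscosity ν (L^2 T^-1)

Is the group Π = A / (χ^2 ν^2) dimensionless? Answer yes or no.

no

Sum the exponent of each base dimension across the product:
  M: −2·[χ]_M + [A]_M − 2·[ν]_M = −2·(-1) + (0) − 2·(0) = 2
  L: −2·[χ]_L + [A]_L − 2·[ν]_L = −2·(2) + (2) − 2·(2) = -6
  T: −2·[χ]_T + [A]_T − 2·[ν]_T = −2·(-1) + (0) − 2·(-1) = 4
Net dimensions [M² L⁻⁶ T⁴] ≠ [1] — not dimensionless.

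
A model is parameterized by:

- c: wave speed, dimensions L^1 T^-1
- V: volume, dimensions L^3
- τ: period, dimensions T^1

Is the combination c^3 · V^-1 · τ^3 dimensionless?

Sum the exponent of each base dimension across the product:
  M: 3·[c]_M − [V]_M + 3·[τ]_M = 3·(0) − (0) + 3·(0) = 0
  L: 3·[c]_L − [V]_L + 3·[τ]_L = 3·(1) − (3) + 3·(0) = 0
  T: 3·[c]_T − [V]_T + 3·[τ]_T = 3·(-1) − (0) + 3·(1) = 0
  Θ: 3·[c]_Θ − [V]_Θ + 3·[τ]_Θ = 3·(0) − (0) + 3·(0) = 0
All base exponents vanish — dimensionless.

yes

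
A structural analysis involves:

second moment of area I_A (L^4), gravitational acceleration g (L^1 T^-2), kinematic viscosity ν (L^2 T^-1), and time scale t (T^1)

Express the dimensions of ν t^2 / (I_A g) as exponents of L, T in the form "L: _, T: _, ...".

L: -3, T: 3

Collect each base-dimension exponent across the product:
  L: −(4) − (1) + (2) + 2·(0) = -3
  T: −(0) − (-2) + (-1) + 2·(1) = 3
So the dimensions are [L⁻³ T³].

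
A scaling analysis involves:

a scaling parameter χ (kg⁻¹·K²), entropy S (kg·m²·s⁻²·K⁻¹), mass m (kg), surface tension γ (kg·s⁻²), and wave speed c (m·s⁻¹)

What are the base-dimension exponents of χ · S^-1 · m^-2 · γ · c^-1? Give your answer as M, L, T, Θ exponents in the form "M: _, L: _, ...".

Collect each base-dimension exponent across the product:
  M: (-1) − (1) − 2·(1) + (1) − (0) = -3
  L: (0) − (2) − 2·(0) + (0) − (1) = -3
  T: (0) − (-2) − 2·(0) + (-2) − (-1) = 1
  Θ: (2) − (-1) − 2·(0) + (0) − (0) = 3
So the dimensions are [M⁻³ L⁻³ T Θ³].

M: -3, L: -3, T: 1, Θ: 3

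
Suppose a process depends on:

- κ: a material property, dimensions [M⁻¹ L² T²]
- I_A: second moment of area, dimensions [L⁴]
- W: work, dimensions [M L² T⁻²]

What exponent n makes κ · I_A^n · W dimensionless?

Balance the L exponent: (4)·n from I_A, plus (2) + (2) = 4 from the rest, must sum to zero.
4n + 4 = 0, so n = -1.

-1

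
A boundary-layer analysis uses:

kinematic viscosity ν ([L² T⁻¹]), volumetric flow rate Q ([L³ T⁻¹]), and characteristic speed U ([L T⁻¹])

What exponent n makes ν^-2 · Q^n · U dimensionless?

Balance the L exponent: (3)·n from Q, plus −2·(2) + (1) = -3 from the rest, must sum to zero.
3n − 3 = 0, so n = 1.

1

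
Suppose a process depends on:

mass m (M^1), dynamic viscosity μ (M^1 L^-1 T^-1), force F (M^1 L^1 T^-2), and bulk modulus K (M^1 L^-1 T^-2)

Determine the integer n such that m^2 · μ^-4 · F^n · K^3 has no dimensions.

Balance the M exponent: (1)·n from F, plus 2·(1) − 4·(1) + 3·(1) = 1 from the rest, must sum to zero.
n + 1 = 0, so n = -1.

-1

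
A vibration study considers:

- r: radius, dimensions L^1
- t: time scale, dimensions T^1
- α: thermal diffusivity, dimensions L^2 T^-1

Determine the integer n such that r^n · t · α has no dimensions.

-2

Balance the L exponent: (1)·n from r, plus (0) + (2) = 2 from the rest, must sum to zero.
n + 2 = 0, so n = -2.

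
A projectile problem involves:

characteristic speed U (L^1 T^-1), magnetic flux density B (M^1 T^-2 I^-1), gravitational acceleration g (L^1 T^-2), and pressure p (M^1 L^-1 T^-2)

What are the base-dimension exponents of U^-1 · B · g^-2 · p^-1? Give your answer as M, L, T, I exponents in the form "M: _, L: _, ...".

M: 0, L: -2, T: 5, I: -1

Collect each base-dimension exponent across the product:
  M: −(0) + (1) − 2·(0) − (1) = 0
  L: −(1) + (0) − 2·(1) − (-1) = -2
  T: −(-1) + (-2) − 2·(-2) − (-2) = 5
  I: −(0) + (-1) − 2·(0) − (0) = -1
So the dimensions are [L⁻² T⁵ I⁻¹].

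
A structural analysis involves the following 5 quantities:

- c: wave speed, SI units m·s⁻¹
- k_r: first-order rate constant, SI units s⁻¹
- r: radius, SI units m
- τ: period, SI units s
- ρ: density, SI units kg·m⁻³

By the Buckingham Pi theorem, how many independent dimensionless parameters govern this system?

2

There are 5 variables and 3 base dimensions (M, L, T).
The dimension matrix has rank 3.
Independent dimensionless groups: 5 − 3 = 2.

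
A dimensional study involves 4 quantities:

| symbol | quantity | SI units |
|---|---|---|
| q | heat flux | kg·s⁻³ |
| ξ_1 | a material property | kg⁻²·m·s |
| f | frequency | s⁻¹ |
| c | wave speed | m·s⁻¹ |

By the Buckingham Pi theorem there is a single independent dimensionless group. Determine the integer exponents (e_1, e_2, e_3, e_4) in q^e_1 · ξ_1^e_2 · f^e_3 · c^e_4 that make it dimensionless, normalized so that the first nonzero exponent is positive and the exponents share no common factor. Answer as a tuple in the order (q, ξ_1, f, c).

(2, 1, -4, -1)

M: e_1·(1) + e_2·(-2) + e_3·(0) + e_4·(0) = 0
L: e_1·(0) + e_2·(1) + e_3·(0) + e_4·(1) = 0
T: e_1·(-3) + e_2·(1) + e_3·(-1) + e_4·(-1) = 0
Solving this homogeneous linear system for the smallest-integer solution (first nonzero entry positive) gives (2, 1, -4, -1).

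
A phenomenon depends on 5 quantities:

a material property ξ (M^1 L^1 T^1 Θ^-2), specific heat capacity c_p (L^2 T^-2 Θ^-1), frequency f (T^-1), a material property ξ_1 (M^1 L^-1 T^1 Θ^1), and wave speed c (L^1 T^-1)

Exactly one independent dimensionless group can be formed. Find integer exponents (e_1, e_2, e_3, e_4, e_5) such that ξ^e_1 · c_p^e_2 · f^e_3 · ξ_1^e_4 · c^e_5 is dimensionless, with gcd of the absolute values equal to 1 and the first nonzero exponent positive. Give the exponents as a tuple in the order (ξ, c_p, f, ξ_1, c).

(1, -3, 2, -1, 4)

M: e_1·(1) + e_2·(0) + e_3·(0) + e_4·(1) + e_5·(0) = 0
L: e_1·(1) + e_2·(2) + e_3·(0) + e_4·(-1) + e_5·(1) = 0
T: e_1·(1) + e_2·(-2) + e_3·(-1) + e_4·(1) + e_5·(-1) = 0
Θ: e_1·(-2) + e_2·(-1) + e_3·(0) + e_4·(1) + e_5·(0) = 0
Solving this homogeneous linear system for the smallest-integer solution (first nonzero entry positive) gives (1, -3, 2, -1, 4).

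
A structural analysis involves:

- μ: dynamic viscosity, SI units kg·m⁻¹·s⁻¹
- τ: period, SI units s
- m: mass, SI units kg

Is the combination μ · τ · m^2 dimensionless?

Sum the exponent of each base dimension across the product:
  M: [μ]_M + [τ]_M + 2·[m]_M = (1) + (0) + 2·(1) = 3
  L: [μ]_L + [τ]_L + 2·[m]_L = (-1) + (0) + 2·(0) = -1
  T: [μ]_T + [τ]_T + 2·[m]_T = (-1) + (1) + 2·(0) = 0
Net dimensions [M³ L⁻¹] ≠ [1] — not dimensionless.

no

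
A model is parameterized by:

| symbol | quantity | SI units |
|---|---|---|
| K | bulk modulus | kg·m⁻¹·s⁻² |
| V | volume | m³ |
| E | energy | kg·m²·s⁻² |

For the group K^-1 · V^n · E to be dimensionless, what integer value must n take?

Balance the L exponent: (3)·n from V, plus −(-1) + (2) = 3 from the rest, must sum to zero.
3n + 3 = 0, so n = -1.

-1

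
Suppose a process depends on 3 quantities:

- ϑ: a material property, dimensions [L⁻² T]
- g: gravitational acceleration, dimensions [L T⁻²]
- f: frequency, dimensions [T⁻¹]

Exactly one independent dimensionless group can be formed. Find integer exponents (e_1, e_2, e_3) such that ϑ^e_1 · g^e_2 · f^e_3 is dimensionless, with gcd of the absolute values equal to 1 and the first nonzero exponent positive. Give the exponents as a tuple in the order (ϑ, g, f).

L: e_1·(-2) + e_2·(1) + e_3·(0) = 0
T: e_1·(1) + e_2·(-2) + e_3·(-1) = 0
Solving this homogeneous linear system for the smallest-integer solution (first nonzero entry positive) gives (1, 2, -3).

(1, 2, -3)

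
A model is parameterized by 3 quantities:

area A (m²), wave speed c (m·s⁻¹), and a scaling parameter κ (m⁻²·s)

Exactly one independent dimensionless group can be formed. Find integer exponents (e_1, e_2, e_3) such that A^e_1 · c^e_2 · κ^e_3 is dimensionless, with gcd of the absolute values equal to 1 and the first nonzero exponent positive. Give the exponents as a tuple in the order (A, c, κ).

(1, 2, 2)

L: e_1·(2) + e_2·(1) + e_3·(-2) = 0
T: e_1·(0) + e_2·(-1) + e_3·(1) = 0
Solving this homogeneous linear system for the smallest-integer solution (first nonzero entry positive) gives (1, 2, 2).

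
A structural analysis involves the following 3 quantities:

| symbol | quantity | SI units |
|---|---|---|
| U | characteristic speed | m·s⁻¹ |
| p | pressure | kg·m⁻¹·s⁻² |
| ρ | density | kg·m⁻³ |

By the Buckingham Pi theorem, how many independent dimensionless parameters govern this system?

1

There are 3 variables and 3 base dimensions (M, L, T).
The dimension matrix has rank 2 (less than 3: the dimension vectors are linearly dependent).
Independent dimensionless groups: 3 − 2 = 1.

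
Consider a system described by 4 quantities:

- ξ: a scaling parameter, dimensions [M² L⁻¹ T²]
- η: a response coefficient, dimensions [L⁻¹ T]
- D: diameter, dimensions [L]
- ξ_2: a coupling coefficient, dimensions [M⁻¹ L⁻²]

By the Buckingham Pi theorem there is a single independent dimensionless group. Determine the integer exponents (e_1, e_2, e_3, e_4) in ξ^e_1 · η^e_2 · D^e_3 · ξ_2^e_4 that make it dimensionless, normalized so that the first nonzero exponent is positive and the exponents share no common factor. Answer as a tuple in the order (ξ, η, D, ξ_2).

M: e_1·(2) + e_2·(0) + e_3·(0) + e_4·(-1) = 0
L: e_1·(-1) + e_2·(-1) + e_3·(1) + e_4·(-2) = 0
T: e_1·(2) + e_2·(1) + e_3·(0) + e_4·(0) = 0
Solving this homogeneous linear system for the smallest-integer solution (first nonzero entry positive) gives (1, -2, 3, 2).

(1, -2, 3, 2)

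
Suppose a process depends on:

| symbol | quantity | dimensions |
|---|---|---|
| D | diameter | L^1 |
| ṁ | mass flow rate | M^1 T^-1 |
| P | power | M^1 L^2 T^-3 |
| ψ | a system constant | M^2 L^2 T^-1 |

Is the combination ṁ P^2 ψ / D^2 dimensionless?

Sum the exponent of each base dimension across the product:
  M: −2·[D]_M + [ṁ]_M + 2·[P]_M + [ψ]_M = −2·(0) + (1) + 2·(1) + (2) = 5
  L: −2·[D]_L + [ṁ]_L + 2·[P]_L + [ψ]_L = −2·(1) + (0) + 2·(2) + (2) = 4
  T: −2·[D]_T + [ṁ]_T + 2·[P]_T + [ψ]_T = −2·(0) + (-1) + 2·(-3) + (-1) = -8
Net dimensions [M⁵ L⁴ T⁻⁸] ≠ [1] — not dimensionless.

no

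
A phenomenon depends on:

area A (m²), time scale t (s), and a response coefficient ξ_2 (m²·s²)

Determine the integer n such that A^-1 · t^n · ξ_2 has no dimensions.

Balance the T exponent: (1)·n from t, plus −(0) + (2) = 2 from the rest, must sum to zero.
n + 2 = 0, so n = -2.

-2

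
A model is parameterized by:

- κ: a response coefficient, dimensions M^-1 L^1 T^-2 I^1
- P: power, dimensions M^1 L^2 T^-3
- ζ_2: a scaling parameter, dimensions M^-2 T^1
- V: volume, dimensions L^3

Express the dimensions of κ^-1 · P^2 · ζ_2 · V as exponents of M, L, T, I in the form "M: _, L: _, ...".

Collect each base-dimension exponent across the product:
  M: −(-1) + 2·(1) + (-2) + (0) = 1
  L: −(1) + 2·(2) + (0) + (3) = 6
  T: −(-2) + 2·(-3) + (1) + (0) = -3
  I: −(1) + 2·(0) + (0) + (0) = -1
So the dimensions are [M L⁶ T⁻³ I⁻¹].

M: 1, L: 6, T: -3, I: -1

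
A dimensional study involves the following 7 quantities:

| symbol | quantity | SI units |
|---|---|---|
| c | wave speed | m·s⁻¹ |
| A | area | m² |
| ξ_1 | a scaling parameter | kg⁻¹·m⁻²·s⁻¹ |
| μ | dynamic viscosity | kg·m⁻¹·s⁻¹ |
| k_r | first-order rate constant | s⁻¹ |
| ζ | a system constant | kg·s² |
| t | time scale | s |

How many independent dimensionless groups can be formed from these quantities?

There are 7 variables and 3 base dimensions (M, L, T).
The dimension matrix has rank 3.
Independent dimensionless groups: 7 − 3 = 4.

4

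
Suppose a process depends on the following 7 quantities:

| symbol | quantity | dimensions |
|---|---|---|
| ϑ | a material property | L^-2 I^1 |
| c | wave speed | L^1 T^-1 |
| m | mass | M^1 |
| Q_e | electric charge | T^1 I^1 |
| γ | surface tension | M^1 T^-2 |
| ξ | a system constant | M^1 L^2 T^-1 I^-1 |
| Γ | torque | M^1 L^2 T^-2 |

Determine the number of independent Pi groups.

3

There are 7 variables and 4 base dimensions (M, L, T, I).
The dimension matrix has rank 4.
Independent dimensionless groups: 7 − 4 = 3.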